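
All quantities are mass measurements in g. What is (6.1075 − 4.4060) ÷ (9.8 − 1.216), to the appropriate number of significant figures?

6.1075 − 4.4060 = 1.7015, limited to 4 d.p. → 5 s.f.; 9.8 − 1.216 = 8.584, limited to 1 d.p. → 2 s.f.
Carrying full precision, 1.7015 ÷ 8.584 = 0.198217614166…; keep min(5, 2) = 2 s.f.
Rounded to 2 significant figures: 0.20.

0.20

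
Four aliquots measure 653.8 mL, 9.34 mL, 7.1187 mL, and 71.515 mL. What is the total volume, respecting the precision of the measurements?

653.8 mL + 9.34 mL + 7.1187 mL + 71.515 mL = 741.7737 mL.
Addition/subtraction keeps the fewest decimal places: 653.8 → 1 decimal place, 9.34 → 2 decimal places, 7.1187 → 4 decimal places, 71.515 → 3 decimal places; limit is 1.
Rounded to 1 decimal place: 741.8 mL.

741.8 mL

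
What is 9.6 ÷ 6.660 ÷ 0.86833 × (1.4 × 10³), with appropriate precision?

9.6 ÷ 6.660 ÷ 0.86833 × (1.4 × 10³) = 2324.02199396…
Multiplication/division keeps the fewest significant figures: 9.6 → 2 s.f., 6.660 → 4 s.f., 0.86833 → 5 s.f., 1.4 × 10³ → 2 s.f.; limit is 2.
Rounded to 2 significant figures: 2.3 × 10³.

2.3 × 10³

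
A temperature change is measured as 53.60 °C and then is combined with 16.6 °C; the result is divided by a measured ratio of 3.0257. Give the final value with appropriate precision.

23.2 °C

53.60 °C + 16.6 °C = 70.20 °C; the sum is limited to 1 decimal place (3 s.f.).
Carrying full precision, 70.20 ÷ 3.0257 = 23.2012426876… °C; 3.0257 has 5 s.f., so the result keeps min(3, 5) = 3 s.f.
Rounded to 3 significant figures: 23.2 °C.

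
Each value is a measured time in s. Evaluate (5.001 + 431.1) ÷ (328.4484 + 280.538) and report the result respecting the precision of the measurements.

5.001 + 431.1 = 436.101, limited to 1 d.p. → 4 s.f.; 328.4484 + 280.538 = 608.9864, limited to 3 d.p. → 6 s.f.
Carrying full precision, 436.101 ÷ 608.9864 = 0.716109587997…; keep min(4, 6) = 4 s.f.
Rounded to 4 significant figures: 0.7161.

0.7161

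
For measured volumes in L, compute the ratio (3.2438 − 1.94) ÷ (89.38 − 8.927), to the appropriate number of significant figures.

0.0162

3.2438 − 1.94 = 1.3038, limited to 2 d.p. → 3 s.f.; 89.38 − 8.927 = 80.453, limited to 2 d.p. → 4 s.f.
Carrying full precision, 1.3038 ÷ 80.453 = 0.0162057350254…; keep min(3, 4) = 3 s.f.
Rounded to 3 significant figures: 0.0162.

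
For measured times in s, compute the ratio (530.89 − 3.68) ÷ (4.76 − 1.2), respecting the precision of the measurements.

530.89 − 3.68 = 527.21, limited to 2 d.p. → 5 s.f.; 4.76 − 1.2 = 3.56, limited to 1 d.p. → 2 s.f.
Carrying full precision, 527.21 ÷ 3.56 = 148.092696629…; keep min(5, 2) = 2 s.f.
Rounded to 2 significant figures: 1.5 × 10^2.

1.5 × 10^2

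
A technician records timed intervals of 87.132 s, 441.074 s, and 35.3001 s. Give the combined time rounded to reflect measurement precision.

87.132 s + 441.074 s + 35.3001 s = 563.5061 s.
Addition/subtraction keeps the fewest decimal places: 87.132 → 3 decimal places, 441.074 → 3 decimal places, 35.3001 → 4 decimal places; limit is 3.
Rounded to 3 decimal places: 563.506 s.

563.506 s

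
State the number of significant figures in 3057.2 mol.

5

3057.2: zeros between nonzero digits are significant.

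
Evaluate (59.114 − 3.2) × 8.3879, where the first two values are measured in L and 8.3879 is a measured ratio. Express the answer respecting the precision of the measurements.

59.114 L − 3.2 L = 55.914 L; the difference is limited to 1 decimal place (3 s.f.).
Carrying full precision, 55.914 × 8.3879 = 469.0010406 L; 8.3879 has 5 s.f., so the result keeps min(3, 5) = 3 s.f.
Rounded to 3 significant figures: 469 L.

469 L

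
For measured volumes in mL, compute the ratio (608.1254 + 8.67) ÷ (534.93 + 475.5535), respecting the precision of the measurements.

608.1254 + 8.67 = 616.7954, limited to 2 d.p. → 5 s.f.; 534.93 + 475.5535 = 1010.4835, limited to 2 d.p. → 6 s.f.
Carrying full precision, 616.7954 ÷ 1010.4835 = 0.610396310281…; keep min(5, 6) = 5 s.f.
Rounded to 5 significant figures: 0.61040.

0.61040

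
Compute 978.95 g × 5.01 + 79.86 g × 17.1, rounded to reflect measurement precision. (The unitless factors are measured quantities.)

978.95 × 5.01 = 4904.5395 → 4.90 × 10³ g (3 s.f., last digit at the 10^1 place).
79.86 × 17.1 = 1365.606 → 1.37 × 10³ g (3 s.f., last digit at the 10^1 place).
Sum: 6270.1455 g; keep the coarser place, 10^1.
Result: 6.27 × 10³ g.

6.27 × 10³ g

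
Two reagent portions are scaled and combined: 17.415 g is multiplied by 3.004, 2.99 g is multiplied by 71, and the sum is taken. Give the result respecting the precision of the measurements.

2.6 × 10^2 g

17.415 × 3.004 = 52.31466 → 52.31 g (4 s.f., last digit at the 10^-2 place).
2.99 × 71 = 212.29 → 2.1 × 10^2 g (2 s.f., last digit at the 10^1 place).
Sum: 264.60466 g; keep the coarser place, 10^1.
Result: 2.6 × 10^2 g.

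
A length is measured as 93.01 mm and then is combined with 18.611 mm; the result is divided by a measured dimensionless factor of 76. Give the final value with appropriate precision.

1.5 mm

93.01 mm + 18.611 mm = 111.621 mm; the sum is limited to 2 decimal places (5 s.f.).
Carrying full precision, 111.621 ÷ 76 = 1.46869736842… mm; 76 has 2 s.f., so the result keeps min(5, 2) = 2 s.f.
Rounded to 2 significant figures: 1.5 mm.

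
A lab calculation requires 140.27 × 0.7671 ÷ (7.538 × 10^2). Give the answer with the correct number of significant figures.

0.1427

140.27 × 0.7671 ÷ (7.538 × 10^2) = 0.142744915097…
Multiplication/division keeps the fewest significant figures: 140.27 → 5 s.f., 0.7671 → 4 s.f., 7.538 × 10^2 → 4 s.f.; limit is 4.
Rounded to 4 significant figures: 0.1427.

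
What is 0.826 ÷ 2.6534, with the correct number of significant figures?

0.311

0.826 ÷ 2.6534 = 0.311298711088…
Multiplication/division keeps the fewest significant figures: 0.826 → 3 s.f., 2.6534 → 5 s.f.; limit is 3.
Rounded to 3 significant figures: 0.311.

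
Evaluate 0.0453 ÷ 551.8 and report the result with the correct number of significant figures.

8.21 × 10^-5

0.0453 ÷ 551.8 = 0.0000820949619427…
Multiplication/division keeps the fewest significant figures: 0.0453 → 3 s.f., 551.8 → 4 s.f.; limit is 3.
Rounded to 3 significant figures: 8.21 × 10^-5.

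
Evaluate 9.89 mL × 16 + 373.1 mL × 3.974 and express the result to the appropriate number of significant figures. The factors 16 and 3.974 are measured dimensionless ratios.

1.64 × 10^3 mL

9.89 × 16 = 158.24 → 1.6 × 10^2 mL (2 s.f., last digit at the 10^1 place).
373.1 × 3.974 = 1482.6994 → 1483 mL (4 s.f., last digit at the 10^0 place).
Sum: 1640.9394 mL; keep the coarser place, 10^1.
Result: 1.64 × 10^3 mL.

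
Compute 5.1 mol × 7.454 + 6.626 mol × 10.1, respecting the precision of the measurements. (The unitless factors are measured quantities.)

5.1 × 7.454 = 38.0154 → 38 mol (2 s.f., last digit at the 10^0 place).
6.626 × 10.1 = 66.9226 → 66.9 mol (3 s.f., last digit at the 10^-1 place).
Sum: 104.938 mol; keep the coarser place, 10^0.
Result: 105 mol.

105 mol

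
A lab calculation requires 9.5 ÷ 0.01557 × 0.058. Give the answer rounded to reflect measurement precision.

35

9.5 ÷ 0.01557 × 0.058 = 35.3885677585…
Multiplication/division keeps the fewest significant figures: 9.5 → 2 s.f., 0.01557 → 4 s.f., 0.058 → 2 s.f.; limit is 2.
Rounded to 2 significant figures: 35.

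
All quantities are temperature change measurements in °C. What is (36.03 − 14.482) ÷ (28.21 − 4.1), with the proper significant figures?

0.894

36.03 − 14.482 = 21.548, limited to 2 d.p. → 4 s.f.; 28.21 − 4.1 = 24.11, limited to 1 d.p. → 3 s.f.
Carrying full precision, 21.548 ÷ 24.11 = 0.893737038573…; keep min(4, 3) = 3 s.f.
Rounded to 3 significant figures: 0.894.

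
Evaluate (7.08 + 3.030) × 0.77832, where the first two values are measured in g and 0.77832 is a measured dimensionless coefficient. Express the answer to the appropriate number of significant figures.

7.08 g + 3.030 g = 10.110 g; the sum is limited to 2 decimal places (4 s.f.).
Carrying full precision, 10.110 × 0.77832 = 7.8688152 g; 0.77832 has 5 s.f., so the result keeps min(4, 5) = 4 s.f.
Rounded to 4 significant figures: 7.869 g.

7.869 g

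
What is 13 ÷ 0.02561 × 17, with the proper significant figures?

13 ÷ 0.02561 × 17 = 8629.44162437…
Multiplication/division keeps the fewest significant figures: 13 → 2 s.f., 0.02561 → 4 s.f., 17 → 2 s.f.; limit is 2.
Rounded to 2 significant figures: 8.6 × 10³.

8.6 × 10³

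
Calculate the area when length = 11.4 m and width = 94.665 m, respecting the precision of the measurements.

area = 11.4 m × 94.665 m = 1079.181 m².
11.4 has 3 significant figures; 94.665 has 5.
Division/multiplication keeps the fewest: 3 significant figures.
Rounded: 1.08 × 10³ m².

1.08 × 10³ m²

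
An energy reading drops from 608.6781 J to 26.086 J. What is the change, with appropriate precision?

608.6781 J − 26.086 J = 582.5921 J.
Addition/subtraction keeps the fewest decimal places: 608.6781 → 4 decimal places, 26.086 → 3 decimal places; limit is 3.
Rounded to 3 decimal places: 582.592 J.

582.592 J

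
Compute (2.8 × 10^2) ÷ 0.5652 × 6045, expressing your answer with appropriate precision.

3.0 × 10^6

(2.8 × 10^2) ÷ 0.5652 × 6045 = 2994692.14437…
Multiplication/division keeps the fewest significant figures: 2.8 × 10^2 → 2 s.f., 0.5652 → 4 s.f., 6045 → 4 s.f.; limit is 2.
Rounded to 2 significant figures: 3.0 × 10^6.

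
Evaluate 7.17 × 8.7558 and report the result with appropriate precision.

62.8

7.17 × 8.7558 = 62.779086
Multiplication/division keeps the fewest significant figures: 7.17 → 3 s.f., 8.7558 → 5 s.f.; limit is 3.
Rounded to 3 significant figures: 62.8.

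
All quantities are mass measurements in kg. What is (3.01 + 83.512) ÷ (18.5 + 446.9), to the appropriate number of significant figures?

3.01 + 83.512 = 86.522, limited to 2 d.p. → 4 s.f.; 18.5 + 446.9 = 465.4, limited to 1 d.p. → 4 s.f.
Carrying full precision, 86.522 ÷ 465.4 = 0.185908895574…; keep min(4, 4) = 4 s.f.
Rounded to 4 significant figures: 0.1859.

0.1859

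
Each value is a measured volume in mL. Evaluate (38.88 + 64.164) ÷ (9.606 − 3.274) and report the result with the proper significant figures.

16.27

38.88 + 64.164 = 103.044, limited to 2 d.p. → 5 s.f.; 9.606 − 3.274 = 6.332, limited to 3 d.p. → 4 s.f.
Carrying full precision, 103.044 ÷ 6.332 = 16.2735312697…; keep min(5, 4) = 4 s.f.
Rounded to 4 significant figures: 16.27.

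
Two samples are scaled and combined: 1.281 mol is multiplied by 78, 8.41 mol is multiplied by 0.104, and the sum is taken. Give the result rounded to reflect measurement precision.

1.0 × 10^2 mol

1.281 × 78 = 99.918 → 1.0 × 10^2 mol (2 s.f., last digit at the 10^1 place).
8.41 × 0.104 = 0.87464 → 0.875 mol (3 s.f., last digit at the 10^-3 place).
Sum: 100.79264 mol; keep the coarser place, 10^1.
Result: 1.0 × 10^2 mol.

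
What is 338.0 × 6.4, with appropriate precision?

338.0 × 6.4 = 2163.2
Multiplication/division keeps the fewest significant figures: 338.0 → 4 s.f., 6.4 → 2 s.f.; limit is 2.
Rounded to 2 significant figures: 2.2 × 10^3.

2.2 × 10^3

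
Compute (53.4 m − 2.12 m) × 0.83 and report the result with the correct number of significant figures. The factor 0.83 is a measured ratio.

53.4 m − 2.12 m = 51.28 m; the difference is limited to 1 decimal place (3 s.f.).
Carrying full precision, 51.28 × 0.83 = 42.5624 m; 0.83 has 2 s.f., so the result keeps min(3, 2) = 2 s.f.
Rounded to 2 significant figures: 43 m.

43 m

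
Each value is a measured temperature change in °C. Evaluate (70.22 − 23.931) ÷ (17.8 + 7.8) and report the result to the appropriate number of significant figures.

1.81

70.22 − 23.931 = 46.289, limited to 2 d.p. → 4 s.f.; 17.8 + 7.8 = 25.6, limited to 1 d.p. → 3 s.f.
Carrying full precision, 46.289 ÷ 25.6 = 1.8081640625; keep min(4, 3) = 3 s.f.
Rounded to 3 significant figures: 1.81.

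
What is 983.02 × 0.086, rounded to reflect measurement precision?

85

983.02 × 0.086 = 84.53972
Multiplication/division keeps the fewest significant figures: 983.02 → 5 s.f., 0.086 → 2 s.f.; limit is 2.
Rounded to 2 significant figures: 85.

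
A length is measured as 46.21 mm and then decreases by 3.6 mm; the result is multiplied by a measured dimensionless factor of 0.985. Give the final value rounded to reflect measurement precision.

46.21 mm − 3.6 mm = 42.61 mm; the difference is limited to 1 decimal place (3 s.f.).
Carrying full precision, 42.61 × 0.985 = 41.97085 mm; 0.985 has 3 s.f., so the result keeps min(3, 3) = 3 s.f.
Rounded to 3 significant figures: 42.0 mm.

42.0 mm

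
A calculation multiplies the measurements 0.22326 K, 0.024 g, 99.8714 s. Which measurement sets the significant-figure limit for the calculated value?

0.22326 K → 5 s.f.; 0.024 g → 2 s.f.; 99.8714 s → 6 s.f.
The fewest is 2 significant figures, from 0.024 g.

0.024 g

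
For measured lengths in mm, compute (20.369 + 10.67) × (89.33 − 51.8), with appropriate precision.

20.369 + 10.67 = 31.039, limited to 2 d.p. → 4 s.f.; 89.33 − 51.8 = 37.53, limited to 1 d.p. → 3 s.f.
Carrying full precision, 31.039 × 37.53 = 1164.89367; keep min(4, 3) = 3 s.f.
Rounded to 3 significant figures: 1.16 × 10^3 mm².

1.16 × 10^3 mm²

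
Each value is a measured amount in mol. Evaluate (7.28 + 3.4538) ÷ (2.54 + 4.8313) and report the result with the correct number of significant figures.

7.28 + 3.4538 = 10.7338, limited to 2 d.p. → 4 s.f.; 2.54 + 4.8313 = 7.3713, limited to 2 d.p. → 3 s.f.
Carrying full precision, 10.7338 ÷ 7.3713 = 1.45616105707…; keep min(4, 3) = 3 s.f.
Rounded to 3 significant figures: 1.46.

1.46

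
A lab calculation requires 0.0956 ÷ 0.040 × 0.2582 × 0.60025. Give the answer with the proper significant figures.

3.7 × 10^-1

0.0956 ÷ 0.040 × 0.2582 × 0.60025 = 0.3704130745
Multiplication/division keeps the fewest significant figures: 0.0956 → 3 s.f., 0.040 → 2 s.f., 0.2582 → 4 s.f., 0.60025 → 5 s.f.; limit is 2.
Rounded to 2 significant figures: 3.7 × 10^-1.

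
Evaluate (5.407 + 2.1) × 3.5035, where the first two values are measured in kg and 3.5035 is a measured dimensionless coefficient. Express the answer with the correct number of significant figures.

5.407 kg + 2.1 kg = 7.507 kg; the sum is limited to 1 decimal place (2 s.f.).
Carrying full precision, 7.507 × 3.5035 = 26.3007745 kg; 3.5035 has 5 s.f., so the result keeps min(2, 5) = 2 s.f.
Rounded to 2 significant figures: 26 kg.

26 kg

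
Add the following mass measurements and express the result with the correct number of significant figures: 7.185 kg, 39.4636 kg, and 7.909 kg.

7.185 kg + 39.4636 kg + 7.909 kg = 54.5576 kg.
Addition/subtraction keeps the fewest decimal places: 7.185 → 3 decimal places, 39.4636 → 4 decimal places, 7.909 → 3 decimal places; limit is 3.
Rounded to 3 decimal places: 54.558 kg.

54.558 kg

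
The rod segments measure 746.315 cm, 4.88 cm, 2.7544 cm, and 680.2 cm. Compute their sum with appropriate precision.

1434.1 cm

746.315 cm + 4.88 cm + 2.7544 cm + 680.2 cm = 1434.1494 cm.
Addition/subtraction keeps the fewest decimal places: 746.315 → 3 decimal places, 4.88 → 2 decimal places, 2.7544 → 4 decimal places, 680.2 → 1 decimal place; limit is 1.
Rounded to 1 decimal place: 1434.1 cm.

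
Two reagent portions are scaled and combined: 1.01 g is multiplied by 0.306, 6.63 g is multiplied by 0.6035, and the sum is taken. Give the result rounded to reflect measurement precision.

1.01 × 0.306 = 0.30906 → 0.309 g (3 s.f., last digit at the 10^-3 place).
6.63 × 0.6035 = 4.001205 → 4.00 g (3 s.f., last digit at the 10^-2 place).
Sum: 4.310265 g; keep the coarser place, 10^-2.
Result: 4.31 g.

4.31 g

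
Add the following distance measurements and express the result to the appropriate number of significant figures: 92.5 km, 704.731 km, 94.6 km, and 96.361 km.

92.5 km + 704.731 km + 94.6 km + 96.361 km = 988.192 km.
Addition/subtraction keeps the fewest decimal places: 92.5 → 1 decimal place, 704.731 → 3 decimal places, 94.6 → 1 decimal place, 96.361 → 3 decimal places; limit is 1.
Rounded to 1 decimal place: 988.2 km.

988.2 km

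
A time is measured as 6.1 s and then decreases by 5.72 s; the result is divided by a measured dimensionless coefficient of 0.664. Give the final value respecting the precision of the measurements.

6.1 s − 5.72 s = 0.38 s; the difference is limited to 1 decimal place (1 s.f.).
Carrying full precision, 0.38 ÷ 0.664 = 0.572289156627… s; 0.664 has 3 s.f., so the result keeps min(1, 3) = 1 s.f.
Rounded to 1 significant figure: 0.6 s.

0.6 s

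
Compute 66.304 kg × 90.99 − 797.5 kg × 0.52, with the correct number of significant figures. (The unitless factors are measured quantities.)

5.62 × 10^3 kg

66.304 × 90.99 = 6033.00096 → 6033 kg (4 s.f., last digit at the 10^0 place).
797.5 × 0.52 = 414.7 → 4.1 × 10^2 kg (2 s.f., last digit at the 10^1 place).
Difference: 5618.30096 kg; keep the coarser place, 10^1.
Result: 5.62 × 10^3 kg.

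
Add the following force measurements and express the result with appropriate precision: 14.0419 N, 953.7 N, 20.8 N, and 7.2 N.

14.0419 N + 953.7 N + 20.8 N + 7.2 N = 995.7419 N.
Addition/subtraction keeps the fewest decimal places: 14.0419 → 4 decimal places, 953.7 → 1 decimal place, 20.8 → 1 decimal place, 7.2 → 1 decimal place; limit is 1.
Rounded to 1 decimal place: 9.957 × 10² N.

9.957 × 10² N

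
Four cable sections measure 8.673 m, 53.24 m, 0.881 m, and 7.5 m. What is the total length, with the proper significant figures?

8.673 m + 53.24 m + 0.881 m + 7.5 m = 70.294 m.
Addition/subtraction keeps the fewest decimal places: 8.673 → 3 decimal places, 53.24 → 2 decimal places, 0.881 → 3 decimal places, 7.5 → 1 decimal place; limit is 1.
Rounded to 1 decimal place: 70.3 m.

70.3 m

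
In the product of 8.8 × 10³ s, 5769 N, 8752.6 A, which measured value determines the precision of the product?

8.8 × 10³ s → 2 s.f.; 5769 N → 4 s.f.; 8752.6 A → 5 s.f.
The fewest is 2 significant figures, from 8.8 × 10³ s.

8.8 × 10³ s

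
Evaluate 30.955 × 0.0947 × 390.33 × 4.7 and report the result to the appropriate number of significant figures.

5.4 × 10^3

30.955 × 0.0947 × 390.33 × 4.7 = 5377.87343161…
Multiplication/division keeps the fewest significant figures: 30.955 → 5 s.f., 0.0947 → 3 s.f., 390.33 → 5 s.f., 4.7 → 2 s.f.; limit is 2.
Rounded to 2 significant figures: 5.4 × 10^3.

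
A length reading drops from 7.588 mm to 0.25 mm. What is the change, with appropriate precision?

7.34 mm

7.588 mm − 0.25 mm = 7.338 mm.
Addition/subtraction keeps the fewest decimal places: 7.588 → 3 decimal places, 0.25 → 2 decimal places; limit is 2.
Rounded to 2 decimal places: 7.34 mm.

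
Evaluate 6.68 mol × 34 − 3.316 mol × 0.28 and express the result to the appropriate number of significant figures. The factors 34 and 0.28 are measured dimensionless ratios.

6.68 × 34 = 227.12 → 2.3 × 10^2 mol (2 s.f., last digit at the 10^1 place).
3.316 × 0.28 = 0.92848 → 9.3 × 10^-1 mol (2 s.f., last digit at the 10^-2 place).
Difference: 226.19152 mol; keep the coarser place, 10^1.
Result: 2.3 × 10^2 mol.

2.3 × 10^2 mol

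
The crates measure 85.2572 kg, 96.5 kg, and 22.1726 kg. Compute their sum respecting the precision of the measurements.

203.9 kg

85.2572 kg + 96.5 kg + 22.1726 kg = 203.9298 kg.
Addition/subtraction keeps the fewest decimal places: 85.2572 → 4 decimal places, 96.5 → 1 decimal place, 22.1726 → 4 decimal places; limit is 1.
Rounded to 1 decimal place: 203.9 kg.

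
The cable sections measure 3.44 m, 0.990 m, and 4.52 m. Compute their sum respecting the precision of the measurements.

8.95 m

3.44 m + 0.990 m + 4.52 m = 8.950 m.
Addition/subtraction keeps the fewest decimal places: 3.44 → 2 decimal places, 0.990 → 3 decimal places, 4.52 → 2 decimal places; limit is 2.
Rounded to 2 decimal places: 8.95 m.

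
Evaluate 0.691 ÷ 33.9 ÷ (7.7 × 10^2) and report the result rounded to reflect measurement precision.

2.6 × 10^-5

0.691 ÷ 33.9 ÷ (7.7 × 10^2) = 0.0000264720530207…
Multiplication/division keeps the fewest significant figures: 0.691 → 3 s.f., 33.9 → 3 s.f., 7.7 × 10^2 → 2 s.f.; limit is 2.
Rounded to 2 significant figures: 2.6 × 10^-5.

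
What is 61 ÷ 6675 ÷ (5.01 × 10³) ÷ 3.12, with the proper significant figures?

61 ÷ 6675 ÷ (5.01 × 10³) ÷ 3.12 = 5.84636929924 × 10^-7…
Multiplication/division keeps the fewest significant figures: 61 → 2 s.f., 6675 → 4 s.f., 5.01 × 10³ → 3 s.f., 3.12 → 3 s.f.; limit is 2.
Rounded to 2 significant figures: 5.8 × 10⁻⁷.

5.8 × 10⁻⁷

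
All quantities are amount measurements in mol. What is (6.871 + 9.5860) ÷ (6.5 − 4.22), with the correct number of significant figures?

7.2

6.871 + 9.5860 = 16.4570, limited to 3 d.p. → 5 s.f.; 6.5 − 4.22 = 2.28, limited to 1 d.p. → 2 s.f.
Carrying full precision, 16.4570 ÷ 2.28 = 7.21798245614…; keep min(5, 2) = 2 s.f.
Rounded to 2 significant figures: 7.2.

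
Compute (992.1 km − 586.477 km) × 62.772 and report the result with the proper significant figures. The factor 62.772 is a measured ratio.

992.1 km − 586.477 km = 405.623 km; the difference is limited to 1 decimal place (4 s.f.).
Carrying full precision, 405.623 × 62.772 = 25461.766956 km; 62.772 has 5 s.f., so the result keeps min(4, 5) = 4 s.f.
Rounded to 4 significant figures: 2.546 × 10⁴ km.

2.546 × 10⁴ km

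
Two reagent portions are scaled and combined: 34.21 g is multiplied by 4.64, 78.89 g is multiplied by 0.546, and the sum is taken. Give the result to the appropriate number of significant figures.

202 g

34.21 × 4.64 = 158.7344 → 159 g (3 s.f., last digit at the 10^0 place).
78.89 × 0.546 = 43.07394 → 43.1 g (3 s.f., last digit at the 10^-1 place).
Sum: 201.80834 g; keep the coarser place, 10^0.
Result: 202 g.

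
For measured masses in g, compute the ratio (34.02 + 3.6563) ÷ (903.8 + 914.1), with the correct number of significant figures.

34.02 + 3.6563 = 37.6763, limited to 2 d.p. → 4 s.f.; 903.8 + 914.1 = 1817.9, limited to 1 d.p. → 5 s.f.
Carrying full precision, 37.6763 ÷ 1817.9 = 0.0207251774025…; keep min(4, 5) = 4 s.f.
Rounded to 4 significant figures: 0.02073.

0.02073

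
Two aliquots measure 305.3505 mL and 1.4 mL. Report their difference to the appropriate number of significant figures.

305.3505 mL − 1.4 mL = 303.9505 mL.
Addition/subtraction keeps the fewest decimal places: 305.3505 → 4 decimal places, 1.4 → 1 decimal place; limit is 1.
Rounded to 1 decimal place: 304.0 mL.

304.0 mL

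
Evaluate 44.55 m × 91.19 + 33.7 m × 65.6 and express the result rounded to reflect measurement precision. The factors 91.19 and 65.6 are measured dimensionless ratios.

6.27 × 10³ m

44.55 × 91.19 = 4062.5145 → 4.063 × 10³ m (4 s.f., last digit at the 10^0 place).
33.7 × 65.6 = 2210.72 → 2.21 × 10³ m (3 s.f., last digit at the 10^1 place).
Sum: 6273.2345 m; keep the coarser place, 10^1.
Result: 6.27 × 10³ m.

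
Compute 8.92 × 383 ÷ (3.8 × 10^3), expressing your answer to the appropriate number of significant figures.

8.92 × 383 ÷ (3.8 × 10^3) = 0.899042105263…
Multiplication/division keeps the fewest significant figures: 8.92 → 3 s.f., 383 → 3 s.f., 3.8 × 10^3 → 2 s.f.; limit is 2.
Rounded to 2 significant figures: 0.90.

0.90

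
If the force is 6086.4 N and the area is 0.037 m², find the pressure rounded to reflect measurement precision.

1.6 × 10⁵ Pa

pressure = 6086.4 N ÷ 0.037 m² = 164497.297297… Pa.
6086.4 has 5 significant figures; 0.037 has 2.
Division/multiplication keeps the fewest: 2 significant figures.
Rounded: 1.6 × 10⁵ Pa.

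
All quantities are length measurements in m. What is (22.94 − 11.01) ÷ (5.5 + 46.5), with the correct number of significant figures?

22.94 − 11.01 = 11.93, limited to 2 d.p. → 4 s.f.; 5.5 + 46.5 = 52.0, limited to 1 d.p. → 3 s.f.
Carrying full precision, 11.93 ÷ 52.0 = 0.229423076923…; keep min(4, 3) = 3 s.f.
Rounded to 3 significant figures: 0.229.

0.229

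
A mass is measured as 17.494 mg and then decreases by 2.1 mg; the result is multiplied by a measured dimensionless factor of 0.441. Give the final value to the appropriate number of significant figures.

6.79 mg

17.494 mg − 2.1 mg = 15.394 mg; the difference is limited to 1 decimal place (3 s.f.).
Carrying full precision, 15.394 × 0.441 = 6.788754 mg; 0.441 has 3 s.f., so the result keeps min(3, 3) = 3 s.f.
Rounded to 3 significant figures: 6.79 mg.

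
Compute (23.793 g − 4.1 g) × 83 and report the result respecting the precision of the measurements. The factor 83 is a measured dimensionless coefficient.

23.793 g − 4.1 g = 19.693 g; the difference is limited to 1 decimal place (3 s.f.).
Carrying full precision, 19.693 × 83 = 1634.519 g; 83 has 2 s.f., so the result keeps min(3, 2) = 2 s.f.
Rounded to 2 significant figures: 1.6 × 10^3 g.

1.6 × 10^3 g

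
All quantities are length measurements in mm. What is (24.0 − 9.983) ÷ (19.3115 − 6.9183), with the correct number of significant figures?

1.13

24.0 − 9.983 = 14.017, limited to 1 d.p. → 3 s.f.; 19.3115 − 6.9183 = 12.3932, limited to 4 d.p. → 6 s.f.
Carrying full precision, 14.017 ÷ 12.3932 = 1.13102346448…; keep min(3, 6) = 3 s.f.
Rounded to 3 significant figures: 1.13.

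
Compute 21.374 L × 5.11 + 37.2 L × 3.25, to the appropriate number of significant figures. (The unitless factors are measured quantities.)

2.30 × 10² L

21.374 × 5.11 = 109.22114 → 109 L (3 s.f., last digit at the 10^0 place).
37.2 × 3.25 = 120.9 → 121 L (3 s.f., last digit at the 10^0 place).
Sum: 230.12114 L; keep the coarser place, 10^0.
Result: 2.30 × 10² L.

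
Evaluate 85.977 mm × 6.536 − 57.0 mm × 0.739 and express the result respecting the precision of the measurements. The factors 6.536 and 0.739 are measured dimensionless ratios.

519.8 mm

85.977 × 6.536 = 561.945672 → 561.9 mm (4 s.f., last digit at the 10^-1 place).
57.0 × 0.739 = 42.123 → 42.1 mm (3 s.f., last digit at the 10^-1 place).
Difference: 519.822672 mm; keep the coarser place, 10^-1.
Result: 519.8 mm.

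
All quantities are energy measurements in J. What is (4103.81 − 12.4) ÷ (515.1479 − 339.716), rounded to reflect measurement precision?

23.322

4103.81 − 12.4 = 4091.41, limited to 1 d.p. → 5 s.f.; 515.1479 − 339.716 = 175.4319, limited to 3 d.p. → 6 s.f.
Carrying full precision, 4091.41 ÷ 175.4319 = 23.321927198…; keep min(5, 6) = 5 s.f.
Rounded to 5 significant figures: 23.322.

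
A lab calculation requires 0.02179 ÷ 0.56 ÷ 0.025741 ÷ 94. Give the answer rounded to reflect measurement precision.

0.016

0.02179 ÷ 0.56 ÷ 0.025741 ÷ 94 = 0.0160811067556…
Multiplication/division keeps the fewest significant figures: 0.02179 → 4 s.f., 0.56 → 2 s.f., 0.025741 → 5 s.f., 94 → 2 s.f.; limit is 2.
Rounded to 2 significant figures: 0.016.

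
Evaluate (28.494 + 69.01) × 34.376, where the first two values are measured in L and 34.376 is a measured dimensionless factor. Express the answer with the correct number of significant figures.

3352 L

28.494 L + 69.01 L = 97.504 L; the sum is limited to 2 decimal places (4 s.f.).
Carrying full precision, 97.504 × 34.376 = 3351.797504 L; 34.376 has 5 s.f., so the result keeps min(4, 5) = 4 s.f.
Rounded to 4 significant figures: 3352 L.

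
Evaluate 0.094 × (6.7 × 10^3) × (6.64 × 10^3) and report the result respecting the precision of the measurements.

4.2 × 10^6

0.094 × (6.7 × 10^3) × (6.64 × 10^3) = 4181872
Multiplication/division keeps the fewest significant figures: 0.094 → 2 s.f., 6.7 × 10^3 → 2 s.f., 6.64 × 10^3 → 3 s.f.; limit is 2.
Rounded to 2 significant figures: 4.2 × 10^6.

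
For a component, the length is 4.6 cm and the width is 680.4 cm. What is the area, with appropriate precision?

area = 4.6 cm × 680.4 cm = 3129.84 cm².
4.6 has 2 significant figures; 680.4 has 4.
Division/multiplication keeps the fewest: 2 significant figures.
Rounded: 3.1 × 10^3 cm².

3.1 × 10^3 cm²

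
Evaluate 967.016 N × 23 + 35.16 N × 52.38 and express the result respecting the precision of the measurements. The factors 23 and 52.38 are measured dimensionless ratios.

2.4 × 10^4 N

967.016 × 23 = 22241.368 → 2.2 × 10^4 N (2 s.f., last digit at the 10^3 place).
35.16 × 52.38 = 1841.6808 → 1842 N (4 s.f., last digit at the 10^0 place).
Sum: 24083.0488 N; keep the coarser place, 10^3.
Result: 2.4 × 10^4 N.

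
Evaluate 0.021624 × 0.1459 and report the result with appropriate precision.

0.021624 × 0.1459 = 0.0031549416
Multiplication/division keeps the fewest significant figures: 0.021624 → 5 s.f., 0.1459 → 4 s.f.; limit is 4.
Rounded to 4 significant figures: 0.003155.

0.003155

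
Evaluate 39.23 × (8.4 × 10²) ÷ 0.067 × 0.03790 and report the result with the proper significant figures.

1.9 × 10⁴

39.23 × (8.4 × 10²) ÷ 0.067 × 0.03790 = 18640.6907463…
Multiplication/division keeps the fewest significant figures: 39.23 → 4 s.f., 8.4 × 10² → 2 s.f., 0.067 → 2 s.f., 0.03790 → 4 s.f.; limit is 2.
Rounded to 2 significant figures: 1.9 × 10⁴.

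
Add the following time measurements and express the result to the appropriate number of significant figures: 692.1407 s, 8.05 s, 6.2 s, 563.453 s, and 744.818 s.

2014.7 s

692.1407 s + 8.05 s + 6.2 s + 563.453 s + 744.818 s = 2014.6617 s.
Addition/subtraction keeps the fewest decimal places: 692.1407 → 4 decimal places, 8.05 → 2 decimal places, 6.2 → 1 decimal place, 563.453 → 3 decimal places, 744.818 → 3 decimal places; limit is 1.
Rounded to 1 decimal place: 2014.7 s.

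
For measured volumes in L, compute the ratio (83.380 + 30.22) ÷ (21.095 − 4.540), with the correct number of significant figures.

83.380 + 30.22 = 113.600, limited to 2 d.p. → 5 s.f.; 21.095 − 4.540 = 16.555, limited to 3 d.p. → 5 s.f.
Carrying full precision, 113.600 ÷ 16.555 = 6.86197523407…; keep min(5, 5) = 5 s.f.
Rounded to 5 significant figures: 6.8620.

6.8620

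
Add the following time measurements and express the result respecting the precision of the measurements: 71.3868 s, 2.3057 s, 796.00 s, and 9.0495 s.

878.74 s

71.3868 s + 2.3057 s + 796.00 s + 9.0495 s = 878.7420 s.
Addition/subtraction keeps the fewest decimal places: 71.3868 → 4 decimal places, 2.3057 → 4 decimal places, 796.00 → 2 decimal places, 9.0495 → 4 decimal places; limit is 2.
Rounded to 2 decimal places: 878.74 s.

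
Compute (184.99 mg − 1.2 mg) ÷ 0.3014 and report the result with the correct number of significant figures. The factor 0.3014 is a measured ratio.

184.99 mg − 1.2 mg = 183.79 mg; the difference is limited to 1 decimal place (4 s.f.).
Carrying full precision, 183.79 ÷ 0.3014 = 609.787657598… mg; 0.3014 has 4 s.f., so the result keeps min(4, 4) = 4 s.f.
Rounded to 4 significant figures: 609.8 mg.

609.8 mg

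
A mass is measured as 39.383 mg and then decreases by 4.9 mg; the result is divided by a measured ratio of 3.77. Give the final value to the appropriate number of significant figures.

39.383 mg − 4.9 mg = 34.483 mg; the difference is limited to 1 decimal place (3 s.f.).
Carrying full precision, 34.483 ÷ 3.77 = 9.14668435013… mg; 3.77 has 3 s.f., so the result keeps min(3, 3) = 3 s.f.
Rounded to 3 significant figures: 9.15 mg.

9.15 mg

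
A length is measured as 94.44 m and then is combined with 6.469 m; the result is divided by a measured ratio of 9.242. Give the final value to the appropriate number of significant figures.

10.92 m

94.44 m + 6.469 m = 100.909 m; the sum is limited to 2 decimal places (5 s.f.).
Carrying full precision, 100.909 ÷ 9.242 = 10.918524129… m; 9.242 has 4 s.f., so the result keeps min(5, 4) = 4 s.f.
Rounded to 4 significant figures: 10.92 m.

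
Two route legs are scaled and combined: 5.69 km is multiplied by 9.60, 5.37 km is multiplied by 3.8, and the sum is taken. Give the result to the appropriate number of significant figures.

75 km

5.69 × 9.60 = 54.624 → 54.6 km (3 s.f., last digit at the 10^-1 place).
5.37 × 3.8 = 20.406 → 20. km (2 s.f., last digit at the 10^0 place).
Sum: 75.03 km; keep the coarser place, 10^0.
Result: 75 km.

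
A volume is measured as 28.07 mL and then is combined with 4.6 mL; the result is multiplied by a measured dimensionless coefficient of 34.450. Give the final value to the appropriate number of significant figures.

1.13 × 10^3 mL

28.07 mL + 4.6 mL = 32.67 mL; the sum is limited to 1 decimal place (3 s.f.).
Carrying full precision, 32.67 × 34.450 = 1125.4815 mL; 34.450 has 5 s.f., so the result keeps min(3, 5) = 3 s.f.
Rounded to 3 significant figures: 1.13 × 10^3 mL.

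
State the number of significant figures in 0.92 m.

0.92: leading zeros are not significant.

2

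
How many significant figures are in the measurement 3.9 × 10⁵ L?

2

3.9 × 10⁵: in scientific notation every digit of the coefficient is significant.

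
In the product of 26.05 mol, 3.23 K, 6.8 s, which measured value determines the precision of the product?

26.05 mol → 4 s.f.; 3.23 K → 3 s.f.; 6.8 s → 2 s.f.
The fewest is 2 significant figures, from 6.8 s.

6.8 s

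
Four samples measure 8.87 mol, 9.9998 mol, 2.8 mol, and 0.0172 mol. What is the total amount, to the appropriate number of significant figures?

8.87 mol + 9.9998 mol + 2.8 mol + 0.0172 mol = 21.6870 mol.
Addition/subtraction keeps the fewest decimal places: 8.87 → 2 decimal places, 9.9998 → 4 decimal places, 2.8 → 1 decimal place, 0.0172 → 4 decimal places; limit is 1.
Rounded to 1 decimal place: 21.7 mol.

21.7 mol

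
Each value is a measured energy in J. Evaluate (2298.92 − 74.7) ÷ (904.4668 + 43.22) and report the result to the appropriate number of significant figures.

2.3470

2298.92 − 74.7 = 2224.22, limited to 1 d.p. → 5 s.f.; 904.4668 + 43.22 = 947.6868, limited to 2 d.p. → 5 s.f.
Carrying full precision, 2224.22 ÷ 947.6868 = 2.34699902964…; keep min(5, 5) = 5 s.f.
Rounded to 5 significant figures: 2.3470.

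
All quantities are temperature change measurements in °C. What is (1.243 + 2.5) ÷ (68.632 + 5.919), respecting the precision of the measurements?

0.050

1.243 + 2.5 = 3.743, limited to 1 d.p. → 2 s.f.; 68.632 + 5.919 = 74.551, limited to 3 d.p. → 5 s.f.
Carrying full precision, 3.743 ÷ 74.551 = 0.0502072406809…; keep min(2, 5) = 2 s.f.
Rounded to 2 significant figures: 0.050.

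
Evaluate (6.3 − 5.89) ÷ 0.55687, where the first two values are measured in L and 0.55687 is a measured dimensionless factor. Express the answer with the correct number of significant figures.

6.3 L − 5.89 L = 0.41 L; the difference is limited to 1 decimal place (1 s.f.).
Carrying full precision, 0.41 ÷ 0.55687 = 0.73625801354… L; 0.55687 has 5 s.f., so the result keeps min(1, 5) = 1 s.f.
Rounded to 1 significant figure: 0.7 L.

0.7 L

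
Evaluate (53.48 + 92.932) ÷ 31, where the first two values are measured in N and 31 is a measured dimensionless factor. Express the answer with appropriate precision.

53.48 N + 92.932 N = 146.412 N; the sum is limited to 2 decimal places (5 s.f.).
Carrying full precision, 146.412 ÷ 31 = 4.72296774194… N; 31 has 2 s.f., so the result keeps min(5, 2) = 2 s.f.
Rounded to 2 significant figures: 4.7 N.

4.7 N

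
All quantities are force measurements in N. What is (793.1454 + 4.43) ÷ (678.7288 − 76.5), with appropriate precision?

793.1454 + 4.43 = 797.5754, limited to 2 d.p. → 5 s.f.; 678.7288 − 76.5 = 602.2288, limited to 1 d.p. → 4 s.f.
Carrying full precision, 797.5754 ÷ 602.2288 = 1.3243727301…; keep min(5, 4) = 4 s.f.
Rounded to 4 significant figures: 1.324.

1.324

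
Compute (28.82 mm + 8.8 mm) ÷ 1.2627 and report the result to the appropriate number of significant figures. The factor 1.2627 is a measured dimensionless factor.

28.82 mm + 8.8 mm = 37.62 mm; the sum is limited to 1 decimal place (3 s.f.).
Carrying full precision, 37.62 ÷ 1.2627 = 29.7933000713… mm; 1.2627 has 5 s.f., so the result keeps min(3, 5) = 3 s.f.
Rounded to 3 significant figures: 29.8 mm.

29.8 mm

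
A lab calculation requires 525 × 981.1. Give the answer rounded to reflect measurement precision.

5.15 × 10⁵

525 × 981.1 = 515077.5
Multiplication/division keeps the fewest significant figures: 525 → 3 s.f., 981.1 → 4 s.f.; limit is 3.
Rounded to 3 significant figures: 5.15 × 10⁵.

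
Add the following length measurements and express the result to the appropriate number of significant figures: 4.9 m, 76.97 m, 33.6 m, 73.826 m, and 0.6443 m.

4.9 m + 76.97 m + 33.6 m + 73.826 m + 0.6443 m = 189.9403 m.
Addition/subtraction keeps the fewest decimal places: 4.9 → 1 decimal place, 76.97 → 2 decimal places, 33.6 → 1 decimal place, 73.826 → 3 decimal places, 0.6443 → 4 decimal places; limit is 1.
Rounded to 1 decimal place: 189.9 m.

189.9 m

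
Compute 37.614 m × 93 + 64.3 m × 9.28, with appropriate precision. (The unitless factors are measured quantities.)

37.614 × 93 = 3498.102 → 3.5 × 10³ m (2 s.f., last digit at the 10^2 place).
64.3 × 9.28 = 596.704 → 597 m (3 s.f., last digit at the 10^0 place).
Sum: 4094.806 m; keep the coarser place, 10^2.
Result: 4.1 × 10³ m.

4.1 × 10³ m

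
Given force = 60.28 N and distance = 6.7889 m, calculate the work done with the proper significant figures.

409.2 J

work done = 60.28 N × 6.7889 m = 409.234892 J.
60.28 has 4 significant figures; 6.7889 has 5.
Division/multiplication keeps the fewest: 4 significant figures.
Rounded: 409.2 J.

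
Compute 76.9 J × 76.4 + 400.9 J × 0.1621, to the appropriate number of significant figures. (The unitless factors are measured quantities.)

5.94 × 10^3 J

76.9 × 76.4 = 5875.16 → 5.88 × 10^3 J (3 s.f., last digit at the 10^1 place).
400.9 × 0.1621 = 64.98589 → 64.99 J (4 s.f., last digit at the 10^-2 place).
Sum: 5940.14589 J; keep the coarser place, 10^1.
Result: 5.94 × 10^3 J.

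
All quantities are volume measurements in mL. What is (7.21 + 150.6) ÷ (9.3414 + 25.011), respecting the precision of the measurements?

4.594

7.21 + 150.6 = 157.81, limited to 1 d.p. → 4 s.f.; 9.3414 + 25.011 = 34.3524, limited to 3 d.p. → 5 s.f.
Carrying full precision, 157.81 ÷ 34.3524 = 4.59385661555…; keep min(4, 5) = 4 s.f.
Rounded to 4 significant figures: 4.594.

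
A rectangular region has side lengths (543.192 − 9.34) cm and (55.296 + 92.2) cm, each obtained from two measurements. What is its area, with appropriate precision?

7.874 × 10^4 cm²

543.192 − 9.34 = 533.852, limited to 2 d.p. → 5 s.f.; 55.296 + 92.2 = 147.496, limited to 1 d.p. → 4 s.f.
Carrying full precision, 533.852 × 147.496 = 78741.034592; keep min(5, 4) = 4 s.f.
Rounded to 4 significant figures: 7.874 × 10^4 cm².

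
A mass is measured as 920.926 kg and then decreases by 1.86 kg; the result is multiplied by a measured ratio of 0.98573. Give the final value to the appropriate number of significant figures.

905.95 kg

920.926 kg − 1.86 kg = 919.066 kg; the difference is limited to 2 decimal places (5 s.f.).
Carrying full precision, 919.066 × 0.98573 = 905.95092818 kg; 0.98573 has 5 s.f., so the result keeps min(5, 5) = 5 s.f.
Rounded to 5 significant figures: 905.95 kg.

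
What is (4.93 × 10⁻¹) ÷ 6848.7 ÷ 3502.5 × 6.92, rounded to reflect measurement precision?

(4.93 × 10⁻¹) ÷ 6848.7 ÷ 3502.5 × 6.92 = 1.42221982098 × 10^-7…
Multiplication/division keeps the fewest significant figures: 4.93 × 10⁻¹ → 3 s.f., 6848.7 → 5 s.f., 3502.5 → 5 s.f., 6.92 → 3 s.f.; limit is 3.
Rounded to 3 significant figures: 1.42 × 10⁻⁷.

1.42 × 10⁻⁷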